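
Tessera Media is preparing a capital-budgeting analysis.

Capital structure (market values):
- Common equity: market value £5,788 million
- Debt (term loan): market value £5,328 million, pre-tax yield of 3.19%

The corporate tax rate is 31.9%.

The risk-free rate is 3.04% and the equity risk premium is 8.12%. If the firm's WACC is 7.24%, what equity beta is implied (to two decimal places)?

1.09

Total capital V = 5788 + 5328 = 11116.
Equity weight = 5788/11116 = 0.5207.
Term loan weight = 5328/11116 = 0.4793.
Debt contribution = 0.4793 × 3.19% × (1 − 31.9%) = 1.0412%.
Required equity contribution = 7.24% − 1.0412% = 6.1988%  ⇒  Re = 11.9049%.
CAPM: 11.9049% = 3.04% + β × 8.12%  ⇒  β = 1.0917.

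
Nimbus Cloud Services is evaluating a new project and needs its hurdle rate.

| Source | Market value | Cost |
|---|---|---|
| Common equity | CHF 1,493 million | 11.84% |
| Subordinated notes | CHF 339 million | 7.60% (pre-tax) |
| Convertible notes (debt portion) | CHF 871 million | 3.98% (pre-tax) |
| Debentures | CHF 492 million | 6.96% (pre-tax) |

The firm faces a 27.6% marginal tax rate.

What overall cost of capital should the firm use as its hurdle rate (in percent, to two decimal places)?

7.68%

Total capital V = 1493 + 339 + 871 + 492 = 3195.
Equity: weight = 1493/3195 = 0.4673; cost = 11.84%.
Subordinated notes: weight = 339/3195 = 0.1061; after-tax cost = 7.6% × (1 − 27.6%) = 5.5024%.
Convertible notes (debt portion): weight = 871/3195 = 0.2726; after-tax cost = 3.98% × (1 − 27.6%) = 2.8815%.
Debentures: weight = 492/3195 = 0.1540; after-tax cost = 6.96% × (1 − 27.6%) = 5.0390%.
WACC = 0.4673 × 11.8400% + 0.1061 × 5.5024% + 0.2726 × 2.8815% + 0.1540 × 5.0390% = 7.6781%.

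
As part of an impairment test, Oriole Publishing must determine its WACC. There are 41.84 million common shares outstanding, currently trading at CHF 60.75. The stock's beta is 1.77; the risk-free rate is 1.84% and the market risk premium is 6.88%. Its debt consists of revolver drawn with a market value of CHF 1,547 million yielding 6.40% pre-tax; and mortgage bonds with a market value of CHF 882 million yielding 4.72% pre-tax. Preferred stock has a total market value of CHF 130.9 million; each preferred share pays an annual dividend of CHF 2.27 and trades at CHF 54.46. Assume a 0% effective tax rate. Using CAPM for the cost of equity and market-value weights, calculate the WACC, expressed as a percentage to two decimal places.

Cost of equity via CAPM: Re = 1.84% + 1.77 × 6.88% = 14.0176%.
Cost of preferred: Rp = 2.27 / 54.46 = 4.1682%.
Market value of equity E = 60.75 × 41.84m = 2541.78m.
Total capital V = 2541.78 + 130.9 + 1547 + 882 = 5101.68.
Equity: weight = 2541.78/5101.68 = 0.4982; cost = 14.0176%.
Preferred: weight = 130.9/5101.68 = 0.0257; cost = 4.1682%.
Revolver drawn: weight = 1547/5101.68 = 0.3032; after-tax cost = 6.4% × (1 − 0%) = 6.4000%.
Mortgage bonds: weight = 882/5101.68 = 0.1729; after-tax cost = 4.72% × (1 − 0%) = 4.7200%.
WACC = 0.4982 × 14.0176% + 0.0257 × 4.1682% + 0.3032 × 6.4000% + 0.1729 × 4.7200% = 9.8476%.

9.85%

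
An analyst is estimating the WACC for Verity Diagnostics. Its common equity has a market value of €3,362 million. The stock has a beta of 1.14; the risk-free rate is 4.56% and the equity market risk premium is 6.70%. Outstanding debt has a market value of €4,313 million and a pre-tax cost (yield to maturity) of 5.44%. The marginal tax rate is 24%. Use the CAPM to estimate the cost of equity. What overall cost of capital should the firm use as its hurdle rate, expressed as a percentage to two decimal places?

Cost of equity via CAPM: Re = 4.56% + 1.14 × 6.7% = 12.1980%.
Total capital V = 3362 + 4313 = 7675.
Equity: weight = 3362/7675 = 0.4380; cost = 12.198%.
Debt: weight = 4313/7675 = 0.5620; after-tax cost = 5.44% × (1 − 24%) = 4.1344%.
WACC = 0.4380 × 12.1980% + 0.5620 × 4.1344% = 7.6666%.

7.67%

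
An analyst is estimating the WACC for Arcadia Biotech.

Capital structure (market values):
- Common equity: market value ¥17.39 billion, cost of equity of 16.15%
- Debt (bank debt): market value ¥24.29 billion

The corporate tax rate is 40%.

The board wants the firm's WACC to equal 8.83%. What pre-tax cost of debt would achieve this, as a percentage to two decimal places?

Total capital V = 17.39 + 24.29 = 41.68.
Equity weight = 17.39/41.68 = 0.4172.
Bank debt weight = 24.29/41.68 = 0.5828.
Equity contribution = 0.4172 × 16.15% = 6.7382%.
Remaining for debt = 8.83% − 6.7382% = 2.0918%.
Rd × (1 − 40%) × 0.5828 = 2.0918%  ⇒  Rd = 5.9823%.

5.98%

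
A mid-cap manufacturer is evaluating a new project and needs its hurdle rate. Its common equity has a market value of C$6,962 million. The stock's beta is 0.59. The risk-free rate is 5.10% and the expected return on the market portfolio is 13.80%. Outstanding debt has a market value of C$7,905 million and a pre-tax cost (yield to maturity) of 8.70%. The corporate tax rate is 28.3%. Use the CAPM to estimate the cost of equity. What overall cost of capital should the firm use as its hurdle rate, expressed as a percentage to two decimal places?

Market risk premium = 13.8% − 5.1% = 8.7%.
Cost of equity via CAPM: Re = 5.1% + 0.59 × 8.7% = 10.2330%.
Total capital V = 6962 + 7905 = 14867.
Equity: weight = 6962/14867 = 0.4683; cost = 10.233%.
Debt: weight = 7905/14867 = 0.5317; after-tax cost = 8.7% × (1 − 28.3%) = 6.2379%.
WACC = 0.4683 × 10.2330% + 0.5317 × 6.2379% = 8.1087%.

8.11%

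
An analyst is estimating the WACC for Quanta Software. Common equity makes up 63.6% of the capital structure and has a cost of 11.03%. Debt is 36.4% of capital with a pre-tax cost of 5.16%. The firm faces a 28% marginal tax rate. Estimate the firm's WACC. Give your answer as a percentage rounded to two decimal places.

After-tax cost of debt = 5.16% × (1 − 28%) = 3.7152%.
WACC = 0.636 × 11.0300% + 0.364 × 3.7152% = 8.3674%.

8.37%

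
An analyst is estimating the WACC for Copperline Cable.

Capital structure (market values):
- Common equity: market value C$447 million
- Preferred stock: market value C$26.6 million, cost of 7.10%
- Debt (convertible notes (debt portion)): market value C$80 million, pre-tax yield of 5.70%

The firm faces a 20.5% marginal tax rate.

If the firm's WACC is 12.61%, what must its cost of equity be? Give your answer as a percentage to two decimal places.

14.38%

Total capital V = 447 + 26.6 + 80 = 553.6.
Equity weight = 447/553.6 = 0.8074.
Preferred weight = 26.6/553.6 = 0.0480.
Convertible notes (debt portion) weight = 80/553.6 = 0.1445.
Debt contribution = 0.1445 × 5.7% × (1 − 20.5%) = 0.6548%.
Preferred contribution = 0.0480 × 7.1% = 0.3411%.
Required equity contribution = 12.61% − 0.9960% = 11.6140%.
Re = 11.6140% / 0.8074 = 14.3837%.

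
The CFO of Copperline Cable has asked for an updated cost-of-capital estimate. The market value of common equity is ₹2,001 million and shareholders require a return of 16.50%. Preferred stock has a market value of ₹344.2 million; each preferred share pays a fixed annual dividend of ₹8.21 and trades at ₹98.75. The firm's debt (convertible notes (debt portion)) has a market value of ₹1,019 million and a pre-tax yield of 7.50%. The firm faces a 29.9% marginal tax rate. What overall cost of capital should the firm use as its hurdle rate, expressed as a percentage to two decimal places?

12.26%

Cost of preferred: Rp = 8.21 / 98.75 = 8.3139%.
Total capital V = 2001 + 344.2 + 1019 = 3364.2.
Equity: weight = 2001/3364.2 = 0.5948; cost = 16.5%.
Preferred: weight = 344.2/3364.2 = 0.1023; cost = 8.3139%.
Convertible notes (debt portion): weight = 1019/3364.2 = 0.3029; after-tax cost = 7.5% × (1 − 29.9%) = 5.2575%.
WACC = 0.5948 × 16.5000% + 0.1023 × 8.3139% + 0.3029 × 5.2575% = 12.2572%.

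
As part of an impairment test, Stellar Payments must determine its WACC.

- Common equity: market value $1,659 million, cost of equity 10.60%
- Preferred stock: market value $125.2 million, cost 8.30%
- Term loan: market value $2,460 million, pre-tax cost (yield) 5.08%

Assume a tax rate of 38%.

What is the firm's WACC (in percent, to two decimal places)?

Total capital V = 1659 + 125.2 + 2460 = 4244.2.
Equity: weight = 1659/4244.2 = 0.3909; cost = 10.6%.
Preferred: weight = 125.2/4244.2 = 0.0295; cost = 8.3%.
Term loan: weight = 2460/4244.2 = 0.5796; after-tax cost = 5.08% × (1 − 38%) = 3.1496%.
WACC = 0.3909 × 10.6000% + 0.0295 × 8.3000% + 0.5796 × 3.1496% = 6.2138%.

6.21%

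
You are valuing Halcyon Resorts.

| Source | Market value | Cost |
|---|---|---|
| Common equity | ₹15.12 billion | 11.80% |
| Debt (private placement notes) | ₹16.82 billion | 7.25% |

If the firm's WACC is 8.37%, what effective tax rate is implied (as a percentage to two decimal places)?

27.08%

Total capital V = 15.12 + 16.82 = 31.94.
Equity weight = 15.12/31.94 = 0.4734.
Private placement notes weight = 16.82/31.94 = 0.5266.
Equity contribution = 0.4734 × 11.8% = 5.5860%.
Debt contribution must be 8.37% − 5.5860% = 2.7840%.
0.5266 × 7.25% × (1 − T) = 2.7840%  ⇒  (1 − T) = 0.7292.
T = 27.0804%.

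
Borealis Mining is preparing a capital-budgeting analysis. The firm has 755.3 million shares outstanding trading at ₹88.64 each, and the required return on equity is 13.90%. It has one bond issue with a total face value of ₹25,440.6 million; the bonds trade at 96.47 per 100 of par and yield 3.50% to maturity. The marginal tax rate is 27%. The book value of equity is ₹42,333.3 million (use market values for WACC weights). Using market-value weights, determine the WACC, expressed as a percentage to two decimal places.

Market value of equity E = 88.64 × 755.3m = 66949.792m. Market value of debt D = 25440.6m × 96.47/100 = 24542.54682m.
Total capital V = 66949.792 + 24542.54682 = 91492.33882.
Equity: weight = 66949.792/91492.33882 = 0.7318; cost = 13.9%.
Bonds outstanding: weight = 24542.54682/91492.33882 = 0.2682; after-tax cost = 3.5% × (1 − 27%) = 2.5550%.
WACC = 0.7318 × 13.9000% + 0.2682 × 2.5550% = 10.8567%.

10.86%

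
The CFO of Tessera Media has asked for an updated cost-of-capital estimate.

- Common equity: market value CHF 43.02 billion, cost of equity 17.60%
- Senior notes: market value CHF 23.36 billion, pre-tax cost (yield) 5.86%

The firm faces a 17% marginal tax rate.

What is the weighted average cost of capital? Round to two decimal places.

13.12%

Total capital V = 43.02 + 23.36 = 66.38.
Equity: weight = 43.02/66.38 = 0.6481; cost = 17.6%.
Senior notes: weight = 23.36/66.38 = 0.3519; after-tax cost = 5.86% × (1 − 17%) = 4.8638%.
WACC = 0.6481 × 17.6000% + 0.3519 × 4.8638% = 13.1180%.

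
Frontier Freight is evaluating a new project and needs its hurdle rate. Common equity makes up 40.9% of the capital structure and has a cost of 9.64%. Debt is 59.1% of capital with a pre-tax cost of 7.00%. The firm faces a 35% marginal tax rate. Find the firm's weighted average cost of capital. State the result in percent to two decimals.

After-tax cost of debt = 7% × (1 − 35%) = 4.5500%.
WACC = 0.409 × 9.6400% + 0.591 × 4.5500% = 6.6318%.

6.63%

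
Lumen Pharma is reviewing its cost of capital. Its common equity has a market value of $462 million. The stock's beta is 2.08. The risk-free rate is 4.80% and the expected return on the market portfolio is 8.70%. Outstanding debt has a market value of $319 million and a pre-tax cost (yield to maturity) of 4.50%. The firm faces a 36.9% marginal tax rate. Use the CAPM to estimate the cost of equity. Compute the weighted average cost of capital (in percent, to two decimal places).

Market risk premium = 8.7% − 4.8% = 3.9%.
Cost of equity via CAPM: Re = 4.8% + 2.08 × 3.9% = 12.9120%.
Total capital V = 462 + 319 = 781.
Equity: weight = 462/781 = 0.5915; cost = 12.912%.
Debt: weight = 319/781 = 0.4085; after-tax cost = 4.5% × (1 − 36.9%) = 2.8395%.
WACC = 0.5915 × 12.9120% + 0.4085 × 2.8395% = 8.7979%.

8.80%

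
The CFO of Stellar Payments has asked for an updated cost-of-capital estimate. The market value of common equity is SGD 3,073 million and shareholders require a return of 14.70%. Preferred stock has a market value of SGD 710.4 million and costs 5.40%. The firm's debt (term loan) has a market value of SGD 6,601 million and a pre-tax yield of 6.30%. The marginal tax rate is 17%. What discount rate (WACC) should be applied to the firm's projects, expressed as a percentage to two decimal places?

8.04%

Total capital V = 3073 + 710.4 + 6601 = 10384.4.
Equity: weight = 3073/10384.4 = 0.2959; cost = 14.7%.
Preferred: weight = 710.4/10384.4 = 0.0684; cost = 5.4%.
Term loan: weight = 6601/10384.4 = 0.6357; after-tax cost = 6.3% × (1 − 17%) = 5.2290%.
WACC = 0.2959 × 14.7000% + 0.0684 × 5.4000% + 0.6357 × 5.2290% = 8.0434%.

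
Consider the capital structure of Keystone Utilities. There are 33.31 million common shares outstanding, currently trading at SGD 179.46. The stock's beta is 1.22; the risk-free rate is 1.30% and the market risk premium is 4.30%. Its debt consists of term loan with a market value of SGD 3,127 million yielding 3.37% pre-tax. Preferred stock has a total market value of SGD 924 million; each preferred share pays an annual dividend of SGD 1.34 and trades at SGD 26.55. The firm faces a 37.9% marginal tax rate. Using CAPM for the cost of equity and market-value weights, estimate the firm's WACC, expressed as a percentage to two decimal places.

5.02%

Cost of equity via CAPM: Re = 1.3% + 1.22 × 4.3% = 6.5460%.
Cost of preferred: Rp = 1.34 / 26.55 = 5.0471%.
Market value of equity E = 179.46 × 33.31m = 5977.8126m.
Total capital V = 5977.8126 + 924 + 3127 = 10028.8126.
Equity: weight = 5977.8126/10028.8126 = 0.5961; cost = 6.546%.
Preferred: weight = 924/10028.8126 = 0.0921; cost = 5.0471%.
Term loan: weight = 3127/10028.8126 = 0.3118; after-tax cost = 3.37% × (1 − 37.9%) = 2.0928%.
WACC = 0.5961 × 6.5460% + 0.0921 × 5.0471% + 0.3118 × 2.0928% = 5.0194%.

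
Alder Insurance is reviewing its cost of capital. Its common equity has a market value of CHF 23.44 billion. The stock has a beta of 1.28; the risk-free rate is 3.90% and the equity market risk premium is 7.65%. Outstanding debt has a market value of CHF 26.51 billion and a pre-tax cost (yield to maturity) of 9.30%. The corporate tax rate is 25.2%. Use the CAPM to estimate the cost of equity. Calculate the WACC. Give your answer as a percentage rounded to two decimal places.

Cost of equity via CAPM: Re = 3.9% + 1.28 × 7.65% = 13.6920%.
Total capital V = 23.44 + 26.51 = 49.95.
Equity: weight = 23.44/49.95 = 0.4693; cost = 13.692%.
Debt: weight = 26.51/49.95 = 0.5307; after-tax cost = 9.3% × (1 − 25.2%) = 6.9564%.
WACC = 0.4693 × 13.6920% + 0.5307 × 6.9564% = 10.1172%.

10.12%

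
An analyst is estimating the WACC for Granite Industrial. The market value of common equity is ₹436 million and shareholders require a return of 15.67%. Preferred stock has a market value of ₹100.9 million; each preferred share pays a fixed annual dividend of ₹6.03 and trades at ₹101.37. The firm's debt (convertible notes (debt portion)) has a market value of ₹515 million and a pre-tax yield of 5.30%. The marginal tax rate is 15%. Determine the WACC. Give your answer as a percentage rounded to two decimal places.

9.27%

Cost of preferred: Rp = 6.03 / 101.37 = 5.9485%.
Total capital V = 436 + 100.9 + 515 = 1051.9.
Equity: weight = 436/1051.9 = 0.4145; cost = 15.67%.
Preferred: weight = 100.9/1051.9 = 0.0959; cost = 5.9485%.
Convertible notes (debt portion): weight = 515/1051.9 = 0.4896; after-tax cost = 5.3% × (1 − 15%) = 4.5050%.
WACC = 0.4145 × 15.6700% + 0.0959 × 5.9485% + 0.4896 × 4.5050% = 9.2712%.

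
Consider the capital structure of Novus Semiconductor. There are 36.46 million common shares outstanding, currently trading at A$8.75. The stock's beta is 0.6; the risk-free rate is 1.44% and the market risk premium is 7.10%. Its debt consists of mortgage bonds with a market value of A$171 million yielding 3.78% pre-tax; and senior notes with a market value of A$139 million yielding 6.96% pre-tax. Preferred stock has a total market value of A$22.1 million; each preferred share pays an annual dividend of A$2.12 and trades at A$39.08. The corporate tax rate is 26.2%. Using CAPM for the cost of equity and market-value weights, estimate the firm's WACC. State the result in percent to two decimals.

Cost of equity via CAPM: Re = 1.44% + 0.6 × 7.1% = 5.7000%.
Cost of preferred: Rp = 2.12 / 39.08 = 5.4248%.
Market value of equity E = 8.75 × 36.46m = 319.025m.
Total capital V = 319.025 + 22.1 + 171 + 139 = 651.125.
Equity: weight = 319.025/651.125 = 0.4900; cost = 5.7%.
Preferred: weight = 22.1/651.125 = 0.0339; cost = 5.4248%.
Mortgage bonds: weight = 171/651.125 = 0.2626; after-tax cost = 3.78% × (1 − 26.2%) = 2.7896%.
Senior notes: weight = 139/651.125 = 0.2135; after-tax cost = 6.96% × (1 − 26.2%) = 5.1365%.
WACC = 0.4900 × 5.7000% + 0.0339 × 5.4248% + 0.2626 × 2.7896% + 0.2135 × 5.1365% = 4.8060%.

4.81%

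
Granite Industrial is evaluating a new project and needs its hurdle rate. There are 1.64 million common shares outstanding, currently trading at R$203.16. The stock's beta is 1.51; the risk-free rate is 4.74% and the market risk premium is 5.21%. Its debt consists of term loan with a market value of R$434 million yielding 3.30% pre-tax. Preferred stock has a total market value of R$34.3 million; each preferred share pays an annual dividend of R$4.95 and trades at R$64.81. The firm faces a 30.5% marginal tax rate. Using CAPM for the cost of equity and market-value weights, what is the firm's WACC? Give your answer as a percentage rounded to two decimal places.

6.81%

Cost of equity via CAPM: Re = 4.74% + 1.51 × 5.21% = 12.6071%.
Cost of preferred: Rp = 4.95 / 64.81 = 7.6377%.
Market value of equity E = 203.16 × 1.64m = 333.1824m.
Total capital V = 333.1824 + 34.3 + 434 = 801.4824.
Equity: weight = 333.1824/801.4824 = 0.4157; cost = 12.6071%.
Preferred: weight = 34.3/801.4824 = 0.0428; cost = 7.6377%.
Term loan: weight = 434/801.4824 = 0.5415; after-tax cost = 3.3% × (1 − 30.5%) = 2.2935%.
WACC = 0.4157 × 12.6071% + 0.0428 × 7.6377% + 0.5415 × 2.2935% = 6.8097%.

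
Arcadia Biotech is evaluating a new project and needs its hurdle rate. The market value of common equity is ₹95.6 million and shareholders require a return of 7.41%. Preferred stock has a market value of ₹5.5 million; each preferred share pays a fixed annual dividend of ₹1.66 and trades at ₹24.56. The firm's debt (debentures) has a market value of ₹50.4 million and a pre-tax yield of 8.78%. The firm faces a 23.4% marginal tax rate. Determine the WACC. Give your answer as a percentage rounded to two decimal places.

7.16%

Cost of preferred: Rp = 1.66 / 24.56 = 6.7590%.
Total capital V = 95.6 + 5.5 + 50.4 = 151.5.
Equity: weight = 95.6/151.5 = 0.6310; cost = 7.41%.
Preferred: weight = 5.5/151.5 = 0.0363; cost = 6.759%.
Debentures: weight = 50.4/151.5 = 0.3327; after-tax cost = 8.78% × (1 − 23.4%) = 6.7255%.
WACC = 0.6310 × 7.4100% + 0.0363 × 6.7590% + 0.3327 × 6.7255% = 7.1586%.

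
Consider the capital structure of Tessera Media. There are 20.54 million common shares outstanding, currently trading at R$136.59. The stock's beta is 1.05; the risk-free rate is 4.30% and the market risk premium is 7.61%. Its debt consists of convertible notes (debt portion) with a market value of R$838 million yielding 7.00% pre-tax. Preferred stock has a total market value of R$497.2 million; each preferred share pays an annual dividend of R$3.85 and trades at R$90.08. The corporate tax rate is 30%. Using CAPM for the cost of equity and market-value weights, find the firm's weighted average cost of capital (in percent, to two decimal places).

Cost of equity via CAPM: Re = 4.3% + 1.05 × 7.61% = 12.2905%.
Cost of preferred: Rp = 3.85 / 90.08 = 4.2740%.
Market value of equity E = 136.59 × 20.54m = 2805.5586m.
Total capital V = 2805.5586 + 497.2 + 838 = 4140.7586.
Equity: weight = 2805.5586/4140.7586 = 0.6775; cost = 12.2905%.
Preferred: weight = 497.2/4140.7586 = 0.1201; cost = 4.274%.
Convertible notes (debt portion): weight = 838/4140.7586 = 0.2024; after-tax cost = 7% × (1 − 30%) = 4.9000%.
WACC = 0.6775 × 12.2905% + 0.1201 × 4.2740% + 0.2024 × 4.9000% = 9.8322%.

9.83%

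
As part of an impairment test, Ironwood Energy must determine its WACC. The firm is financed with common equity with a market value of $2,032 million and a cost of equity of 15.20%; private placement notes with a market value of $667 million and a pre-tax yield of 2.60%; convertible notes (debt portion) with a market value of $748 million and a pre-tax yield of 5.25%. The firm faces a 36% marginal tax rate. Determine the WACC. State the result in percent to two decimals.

Total capital V = 2032 + 667 + 748 = 3447.
Equity: weight = 2032/3447 = 0.5895; cost = 15.2%.
Private placement notes: weight = 667/3447 = 0.1935; after-tax cost = 2.6% × (1 − 36%) = 1.6640%.
Convertible notes (debt portion): weight = 748/3447 = 0.2170; after-tax cost = 5.25% × (1 − 36%) = 3.3600%.
WACC = 0.5895 × 15.2000% + 0.1935 × 1.6640% + 0.2170 × 3.3600% = 10.0115%.

10.01%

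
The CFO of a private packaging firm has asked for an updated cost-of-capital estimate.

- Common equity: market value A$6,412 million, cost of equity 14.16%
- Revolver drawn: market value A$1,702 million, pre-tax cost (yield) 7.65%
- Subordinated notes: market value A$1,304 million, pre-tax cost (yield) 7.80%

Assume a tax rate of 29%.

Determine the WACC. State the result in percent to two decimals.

11.39%

Total capital V = 6412 + 1702 + 1304 = 9418.
Equity: weight = 6412/9418 = 0.6808; cost = 14.16%.
Revolver drawn: weight = 1702/9418 = 0.1807; after-tax cost = 7.65% × (1 − 29%) = 5.4315%.
Subordinated notes: weight = 1304/9418 = 0.1385; after-tax cost = 7.8% × (1 − 29%) = 5.5380%.
WACC = 0.6808 × 14.1600% + 0.1807 × 5.4315% + 0.1385 × 5.5380% = 11.3888%.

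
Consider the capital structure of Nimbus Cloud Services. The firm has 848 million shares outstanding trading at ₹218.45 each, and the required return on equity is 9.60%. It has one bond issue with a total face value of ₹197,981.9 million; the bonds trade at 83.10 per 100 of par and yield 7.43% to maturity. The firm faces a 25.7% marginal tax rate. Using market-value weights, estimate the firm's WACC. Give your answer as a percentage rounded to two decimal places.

Market value of equity E = 218.45 × 848m = 185245.6m. Market value of debt D = 197981.9m × 83.1/100 = 164522.9589m.
Total capital V = 185245.6 + 164522.9589 = 349768.5589.
Equity: weight = 185245.6/349768.5589 = 0.5296; cost = 9.6%.
Bonds outstanding: weight = 164522.9589/349768.5589 = 0.4704; after-tax cost = 7.43% × (1 − 25.7%) = 5.5205%.
WACC = 0.5296 × 9.6000% + 0.4704 × 5.5205% = 7.6811%.

7.68%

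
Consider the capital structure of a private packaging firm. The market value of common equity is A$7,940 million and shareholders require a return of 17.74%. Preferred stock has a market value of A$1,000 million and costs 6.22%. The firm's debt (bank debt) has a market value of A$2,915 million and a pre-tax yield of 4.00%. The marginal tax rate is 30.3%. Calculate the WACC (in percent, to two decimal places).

Total capital V = 7940 + 1000 + 2915 = 11855.
Equity: weight = 7940/11855 = 0.6698; cost = 17.74%.
Preferred: weight = 1000/11855 = 0.0844; cost = 6.22%.
Bank debt: weight = 2915/11855 = 0.2459; after-tax cost = 4% × (1 − 30.3%) = 2.7880%.
WACC = 0.6698 × 17.7400% + 0.0844 × 6.2200% + 0.2459 × 2.7880% = 13.0917%.

13.09%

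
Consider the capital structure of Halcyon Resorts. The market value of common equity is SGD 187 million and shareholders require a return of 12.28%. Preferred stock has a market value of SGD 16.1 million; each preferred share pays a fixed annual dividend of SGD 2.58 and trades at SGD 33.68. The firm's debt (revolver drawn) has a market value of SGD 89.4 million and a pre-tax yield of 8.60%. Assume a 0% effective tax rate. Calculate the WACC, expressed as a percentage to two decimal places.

Cost of preferred: Rp = 2.58 / 33.68 = 7.6603%.
Total capital V = 187 + 16.1 + 89.4 = 292.5.
Equity: weight = 187/292.5 = 0.6393; cost = 12.28%.
Preferred: weight = 16.1/292.5 = 0.0550; cost = 7.6603%.
Revolver drawn: weight = 89.4/292.5 = 0.3056; after-tax cost = 8.6% × (1 − 0%) = 8.6000%.
WACC = 0.6393 × 12.2800% + 0.0550 × 7.6603% + 0.3056 × 8.6000% = 10.9010%.

10.90%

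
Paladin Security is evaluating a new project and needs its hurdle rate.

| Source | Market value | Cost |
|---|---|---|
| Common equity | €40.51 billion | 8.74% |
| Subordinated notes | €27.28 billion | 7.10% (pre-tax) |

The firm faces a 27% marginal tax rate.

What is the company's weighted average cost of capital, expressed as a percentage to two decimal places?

7.31%

Total capital V = 40.51 + 27.28 = 67.79.
Equity: weight = 40.51/67.79 = 0.5976; cost = 8.74%.
Subordinated notes: weight = 27.28/67.79 = 0.4024; after-tax cost = 7.1% × (1 − 27%) = 5.1830%.
WACC = 0.5976 × 8.7400% + 0.4024 × 5.1830% = 7.3086%.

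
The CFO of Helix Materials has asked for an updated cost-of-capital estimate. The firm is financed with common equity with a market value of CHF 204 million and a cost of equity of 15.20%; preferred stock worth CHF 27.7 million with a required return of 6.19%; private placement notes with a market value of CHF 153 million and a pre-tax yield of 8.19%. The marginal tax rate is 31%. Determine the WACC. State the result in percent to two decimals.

Total capital V = 204 + 27.7 + 153 = 384.7.
Equity: weight = 204/384.7 = 0.5303; cost = 15.2%.
Preferred: weight = 27.7/384.7 = 0.0720; cost = 6.19%.
Private placement notes: weight = 153/384.7 = 0.3977; after-tax cost = 8.19% × (1 − 31%) = 5.6511%.
WACC = 0.5303 × 15.2000% + 0.0720 × 6.1900% + 0.3977 × 5.6511% = 10.7535%.

10.75%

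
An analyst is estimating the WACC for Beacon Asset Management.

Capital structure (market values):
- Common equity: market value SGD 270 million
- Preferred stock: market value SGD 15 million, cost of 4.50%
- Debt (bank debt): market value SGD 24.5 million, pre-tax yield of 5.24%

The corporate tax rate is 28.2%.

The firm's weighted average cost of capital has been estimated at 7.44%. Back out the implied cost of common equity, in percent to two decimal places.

7.94%

Total capital V = 270 + 15 + 24.5 = 309.5.
Equity weight = 270/309.5 = 0.8724.
Preferred weight = 15/309.5 = 0.0485.
Bank debt weight = 24.5/309.5 = 0.0792.
Debt contribution = 0.0792 × 5.24% × (1 − 28.2%) = 0.2978%.
Preferred contribution = 0.0485 × 4.5% = 0.2181%.
Required equity contribution = 7.44% − 0.5159% = 6.9241%.
Re = 6.9241% / 0.8724 = 7.9370%.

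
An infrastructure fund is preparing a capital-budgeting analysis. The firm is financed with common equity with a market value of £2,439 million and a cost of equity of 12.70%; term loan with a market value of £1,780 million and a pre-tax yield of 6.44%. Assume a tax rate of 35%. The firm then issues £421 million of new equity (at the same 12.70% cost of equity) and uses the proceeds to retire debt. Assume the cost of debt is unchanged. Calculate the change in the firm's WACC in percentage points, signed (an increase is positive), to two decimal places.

Current WACC:
Total capital V = 2439 + 1780 = 4219.
Equity: weight = 2439/4219 = 0.5781; cost = 12.7%.
Term loan: weight = 1780/4219 = 0.4219; after-tax cost = 6.44% × (1 − 35%) = 4.1860%.
WACC = 0.5781 × 12.7000% + 0.4219 × 4.1860% = 9.1079%.
After the change:
Total capital V = 2860 + 1359 = 4219.
Equity: weight = 2860/4219 = 0.6779; cost = 12.7%.
Term loan: weight = 1359/4219 = 0.3221; after-tax cost = 6.44% × (1 − 35%) = 4.1860%.
WACC = 0.6779 × 12.7000% + 0.3221 × 4.1860% = 9.9575%.
Change in WACC = 9.9575% − 9.1079% = 0.8496 pp.

+0.85 pp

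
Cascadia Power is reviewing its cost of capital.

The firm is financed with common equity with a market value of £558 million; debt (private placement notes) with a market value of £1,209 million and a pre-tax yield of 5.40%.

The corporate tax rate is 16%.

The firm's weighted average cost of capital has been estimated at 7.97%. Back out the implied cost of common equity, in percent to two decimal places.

Total capital V = 558 + 1209 = 1767.
Equity weight = 558/1767 = 0.3158.
Private placement notes weight = 1209/1767 = 0.6842.
Debt contribution = 0.6842 × 5.4% × (1 − 16%) = 3.1036%.
Required equity contribution = 7.97% − 3.1036% = 4.8664%.
Re = 4.8664% / 0.3158 = 15.4103%.

15.41%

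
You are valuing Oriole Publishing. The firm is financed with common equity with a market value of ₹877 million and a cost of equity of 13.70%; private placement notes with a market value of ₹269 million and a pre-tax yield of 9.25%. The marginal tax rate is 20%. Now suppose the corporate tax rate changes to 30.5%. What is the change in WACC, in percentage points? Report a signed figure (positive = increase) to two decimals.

-0.23 pp

Current WACC:
Total capital V = 877 + 269 = 1146.
Equity: weight = 877/1146 = 0.7653; cost = 13.7%.
Private placement notes: weight = 269/1146 = 0.2347; after-tax cost = 9.25% × (1 − 20%) = 7.4000%.
WACC = 0.7653 × 13.7000% + 0.2347 × 7.4000% = 12.2212%.
After the change:
Total capital V = 877 + 269 = 1146.
Equity: weight = 877/1146 = 0.7653; cost = 13.7%.
Private placement notes: weight = 269/1146 = 0.2347; after-tax cost = 9.25% × (1 − 30.5%) = 6.4288%.
WACC = 0.7653 × 13.7000% + 0.2347 × 6.4288% = 11.9932%.
Change in WACC = 11.9932% − 12.2212% = -0.2280 pp.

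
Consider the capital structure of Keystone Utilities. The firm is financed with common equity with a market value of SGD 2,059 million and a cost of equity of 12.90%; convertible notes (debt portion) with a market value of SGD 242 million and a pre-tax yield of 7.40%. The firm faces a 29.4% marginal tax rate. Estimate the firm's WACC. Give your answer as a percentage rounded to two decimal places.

Total capital V = 2059 + 242 = 2301.
Equity: weight = 2059/2301 = 0.8948; cost = 12.9%.
Convertible notes (debt portion): weight = 242/2301 = 0.1052; after-tax cost = 7.4% × (1 − 29.4%) = 5.2244%.
WACC = 0.8948 × 12.9000% + 0.1052 × 5.2244% = 12.0927%.

12.09%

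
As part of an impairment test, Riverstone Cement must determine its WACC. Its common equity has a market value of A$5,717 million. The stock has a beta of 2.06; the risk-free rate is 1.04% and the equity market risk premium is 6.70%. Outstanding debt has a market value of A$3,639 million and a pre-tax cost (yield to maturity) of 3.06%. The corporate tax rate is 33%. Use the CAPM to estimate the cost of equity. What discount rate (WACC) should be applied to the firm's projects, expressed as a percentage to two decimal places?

Cost of equity via CAPM: Re = 1.04% + 2.06 × 6.7% = 14.8420%.
Total capital V = 5717 + 3639 = 9356.
Equity: weight = 5717/9356 = 0.6111; cost = 14.842%.
Debt: weight = 3639/9356 = 0.3889; after-tax cost = 3.06% × (1 − 33%) = 2.0502%.
WACC = 0.6111 × 14.8420% + 0.3889 × 2.0502% = 9.8667%.

9.87%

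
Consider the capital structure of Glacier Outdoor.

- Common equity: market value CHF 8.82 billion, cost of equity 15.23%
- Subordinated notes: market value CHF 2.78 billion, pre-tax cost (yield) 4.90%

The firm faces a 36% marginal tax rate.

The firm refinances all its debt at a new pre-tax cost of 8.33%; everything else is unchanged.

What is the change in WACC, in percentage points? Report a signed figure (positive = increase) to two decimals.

Current WACC:
Total capital V = 8.82 + 2.78 = 11.6.
Equity: weight = 8.82/11.6 = 0.7603; cost = 15.23%.
Subordinated notes: weight = 2.78/11.6 = 0.2397; after-tax cost = 4.9% × (1 − 36%) = 3.1360%.
WACC = 0.7603 × 15.2300% + 0.2397 × 3.1360% = 12.3316%.
After the change:
Total capital V = 8.82 + 2.78 = 11.6.
Equity: weight = 8.82/11.6 = 0.7603; cost = 15.23%.
Subordinated notes: weight = 2.78/11.6 = 0.2397; after-tax cost = 8.33% × (1 − 36%) = 5.3312%.
WACC = 0.7603 × 15.2300% + 0.2397 × 5.3312% = 12.8577%.
Change in WACC = 12.8577% − 12.3316% = 0.5261 pp.

+0.53 pp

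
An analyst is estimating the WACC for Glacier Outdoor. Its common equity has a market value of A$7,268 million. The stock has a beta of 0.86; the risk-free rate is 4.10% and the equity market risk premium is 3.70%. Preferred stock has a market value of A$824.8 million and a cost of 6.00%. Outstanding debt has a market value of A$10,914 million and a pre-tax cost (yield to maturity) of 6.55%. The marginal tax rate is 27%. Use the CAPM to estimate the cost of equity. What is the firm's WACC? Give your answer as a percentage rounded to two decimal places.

5.79%

Cost of equity via CAPM: Re = 4.1% + 0.86 × 3.7% = 7.2820%.
Total capital V = 7268 + 824.8 + 10914 = 19006.8.
Equity: weight = 7268/19006.8 = 0.3824; cost = 7.282%.
Preferred: weight = 824.8/19006.8 = 0.0434; cost = 6%.
Debt: weight = 10914/19006.8 = 0.5742; after-tax cost = 6.55% × (1 − 27%) = 4.7815%.
WACC = 0.3824 × 7.2820% + 0.0434 × 6.0000% + 0.5742 × 4.7815% = 5.7905%.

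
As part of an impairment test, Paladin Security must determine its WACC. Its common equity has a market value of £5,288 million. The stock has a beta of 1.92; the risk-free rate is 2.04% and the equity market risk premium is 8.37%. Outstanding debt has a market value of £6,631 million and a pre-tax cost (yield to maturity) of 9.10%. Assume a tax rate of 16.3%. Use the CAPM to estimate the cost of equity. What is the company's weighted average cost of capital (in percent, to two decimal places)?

Cost of equity via CAPM: Re = 2.04% + 1.92 × 8.37% = 18.1104%.
Total capital V = 5288 + 6631 = 11919.
Equity: weight = 5288/11919 = 0.4437; cost = 18.1104%.
Debt: weight = 6631/11919 = 0.5563; after-tax cost = 9.1% × (1 − 16.3%) = 7.6167%.
WACC = 0.4437 × 18.1104% + 0.5563 × 7.6167% = 12.2723%.

12.27%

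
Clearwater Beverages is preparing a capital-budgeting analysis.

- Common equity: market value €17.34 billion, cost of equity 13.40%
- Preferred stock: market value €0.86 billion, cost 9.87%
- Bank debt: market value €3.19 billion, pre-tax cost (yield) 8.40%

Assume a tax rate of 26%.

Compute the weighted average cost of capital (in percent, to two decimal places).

Total capital V = 17.34 + 0.86 + 3.19 = 21.39.
Equity: weight = 17.34/21.39 = 0.8107; cost = 13.4%.
Preferred: weight = 0.86/21.39 = 0.0402; cost = 9.87%.
Bank debt: weight = 3.19/21.39 = 0.1491; after-tax cost = 8.4% × (1 − 26%) = 6.2160%.
WACC = 0.8107 × 13.4000% + 0.0402 × 9.8700% + 0.1491 × 6.2160% = 12.1867%.

12.19%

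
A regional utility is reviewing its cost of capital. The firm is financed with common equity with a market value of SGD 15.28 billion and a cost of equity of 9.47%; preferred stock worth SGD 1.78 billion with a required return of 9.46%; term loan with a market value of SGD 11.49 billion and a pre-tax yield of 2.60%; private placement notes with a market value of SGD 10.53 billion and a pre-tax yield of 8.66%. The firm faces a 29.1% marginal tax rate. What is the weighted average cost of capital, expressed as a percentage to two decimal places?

6.33%

Total capital V = 15.28 + 1.78 + 11.49 + 10.53 = 39.08.
Equity: weight = 15.28/39.08 = 0.3910; cost = 9.47%.
Preferred: weight = 1.78/39.08 = 0.0455; cost = 9.46%.
Term loan: weight = 11.49/39.08 = 0.2940; after-tax cost = 2.6% × (1 − 29.1%) = 1.8434%.
Private placement notes: weight = 10.53/39.08 = 0.2694; after-tax cost = 8.66% × (1 − 29.1%) = 6.1399%.
WACC = 0.3910 × 9.4700% + 0.0455 × 9.4600% + 0.2940 × 1.8434% + 0.2694 × 6.1399% = 6.3300%.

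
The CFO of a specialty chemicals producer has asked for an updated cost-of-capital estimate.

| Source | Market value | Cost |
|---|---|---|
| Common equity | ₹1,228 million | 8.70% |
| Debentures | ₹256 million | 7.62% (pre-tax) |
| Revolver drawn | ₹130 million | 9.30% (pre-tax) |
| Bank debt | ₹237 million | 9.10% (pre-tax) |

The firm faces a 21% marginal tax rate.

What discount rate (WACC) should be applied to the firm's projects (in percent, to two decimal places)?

Total capital V = 1228 + 256 + 130 + 237 = 1851.
Equity: weight = 1228/1851 = 0.6634; cost = 8.7%.
Debentures: weight = 256/1851 = 0.1383; after-tax cost = 7.62% × (1 − 21%) = 6.0198%.
Revolver drawn: weight = 130/1851 = 0.0702; after-tax cost = 9.3% × (1 − 21%) = 7.3470%.
Bank debt: weight = 237/1851 = 0.1280; after-tax cost = 9.1% × (1 − 21%) = 7.1890%.
WACC = 0.6634 × 8.7000% + 0.1383 × 6.0198% + 0.0702 × 7.3470% + 0.1280 × 7.1890% = 8.0408%.

8.04%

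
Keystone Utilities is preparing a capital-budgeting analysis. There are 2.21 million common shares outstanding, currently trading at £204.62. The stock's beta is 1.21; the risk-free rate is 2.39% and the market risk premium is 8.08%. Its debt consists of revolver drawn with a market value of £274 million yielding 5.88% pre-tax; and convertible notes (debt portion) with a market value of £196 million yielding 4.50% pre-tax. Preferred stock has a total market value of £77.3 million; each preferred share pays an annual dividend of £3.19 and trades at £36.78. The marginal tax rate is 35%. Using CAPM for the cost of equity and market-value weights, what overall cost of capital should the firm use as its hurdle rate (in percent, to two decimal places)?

Cost of equity via CAPM: Re = 2.39% + 1.21 × 8.08% = 12.1668%.
Cost of preferred: Rp = 3.19 / 36.78 = 8.6732%.
Market value of equity E = 204.62 × 2.21m = 452.2102m.
Total capital V = 452.2102 + 77.3 + 274 + 196 = 999.5102.
Equity: weight = 452.2102/999.5102 = 0.4524; cost = 12.1668%.
Preferred: weight = 77.3/999.5102 = 0.0773; cost = 8.6732%.
Revolver drawn: weight = 274/999.5102 = 0.2741; after-tax cost = 5.88% × (1 − 35%) = 3.8220%.
Convertible notes (debt portion): weight = 196/999.5102 = 0.1961; after-tax cost = 4.5% × (1 − 35%) = 2.9250%.
WACC = 0.4524 × 12.1668% + 0.0773 × 8.6732% + 0.2741 × 3.8220% + 0.1961 × 2.9250% = 7.7967%.

7.80%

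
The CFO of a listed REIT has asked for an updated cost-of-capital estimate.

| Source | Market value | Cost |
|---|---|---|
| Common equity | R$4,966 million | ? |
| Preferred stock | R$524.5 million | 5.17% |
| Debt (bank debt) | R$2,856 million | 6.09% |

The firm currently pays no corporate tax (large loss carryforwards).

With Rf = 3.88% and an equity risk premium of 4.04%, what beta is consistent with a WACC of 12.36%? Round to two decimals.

Total capital V = 4966 + 524.5 + 2856 = 8346.5.
Equity weight = 4966/8346.5 = 0.5950.
Preferred weight = 524.5/8346.5 = 0.0628.
Bank debt weight = 2856/8346.5 = 0.3422.
Debt contribution = 0.3422 × 6.09% × (1 − 0%) = 2.0839%.
Preferred contribution = 0.0628 × 5.17% = 0.3249%.
Required equity contribution = 12.36% − 2.4088% = 9.9512%  ⇒  Re = 16.7253%.
CAPM: 16.7253% = 3.88% + β × 4.04%  ⇒  β = 3.1795.

3.18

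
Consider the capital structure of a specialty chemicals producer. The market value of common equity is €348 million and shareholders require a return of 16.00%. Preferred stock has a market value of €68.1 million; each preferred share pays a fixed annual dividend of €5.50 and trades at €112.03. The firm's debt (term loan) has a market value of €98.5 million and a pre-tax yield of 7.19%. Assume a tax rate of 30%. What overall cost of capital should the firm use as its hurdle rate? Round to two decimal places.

12.43%

Cost of preferred: Rp = 5.5 / 112.03 = 4.9094%.
Total capital V = 348 + 68.1 + 98.5 = 514.6.
Equity: weight = 348/514.6 = 0.6763; cost = 16%.
Preferred: weight = 68.1/514.6 = 0.1323; cost = 4.9094%.
Term loan: weight = 98.5/514.6 = 0.1914; after-tax cost = 7.19% × (1 − 30%) = 5.0330%.
WACC = 0.6763 × 16.0000% + 0.1323 × 4.9094% + 0.1914 × 5.0330% = 12.4331%.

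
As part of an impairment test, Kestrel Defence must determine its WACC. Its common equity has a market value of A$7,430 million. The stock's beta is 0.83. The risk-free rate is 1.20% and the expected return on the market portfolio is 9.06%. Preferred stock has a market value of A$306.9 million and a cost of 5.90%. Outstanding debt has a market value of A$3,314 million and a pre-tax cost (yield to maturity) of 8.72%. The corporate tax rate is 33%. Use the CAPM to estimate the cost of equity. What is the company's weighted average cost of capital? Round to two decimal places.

7.11%

Market risk premium = 9.06% − 1.2% = 7.86%.
Cost of equity via CAPM: Re = 1.2% + 0.83 × 7.86% = 7.7238%.
Total capital V = 7430 + 306.9 + 3314 = 11050.9.
Equity: weight = 7430/11050.9 = 0.6723; cost = 7.7238%.
Preferred: weight = 306.9/11050.9 = 0.0278; cost = 5.9%.
Debt: weight = 3314/11050.9 = 0.2999; after-tax cost = 8.72% × (1 − 33%) = 5.8424%.
WACC = 0.6723 × 7.7238% + 0.0278 × 5.9000% + 0.2999 × 5.8424% = 7.1089%.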